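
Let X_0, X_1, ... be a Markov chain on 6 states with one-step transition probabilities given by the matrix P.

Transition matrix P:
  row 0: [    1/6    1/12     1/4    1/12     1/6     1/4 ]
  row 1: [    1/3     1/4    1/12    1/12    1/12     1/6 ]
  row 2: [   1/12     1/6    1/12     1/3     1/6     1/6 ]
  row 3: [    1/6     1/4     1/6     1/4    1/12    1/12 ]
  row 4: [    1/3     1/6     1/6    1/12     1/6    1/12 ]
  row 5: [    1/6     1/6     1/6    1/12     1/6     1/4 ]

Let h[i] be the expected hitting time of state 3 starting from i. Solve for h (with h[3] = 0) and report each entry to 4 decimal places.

h = [7.9873, 8.2969, 6.2859, 0.0000, 8.1270, 8.1549]

First-step conditioning: h[3] = 0; for i ≠ 3, h[i] = 1 + Σ_k P[i][k]·h[k].
  h[0] = 1 + 1/6·h[0] + 1/12·h[1] + 1/4·h[2] + 1/6·h[4] + 1/4·h[5]
  h[1] = 1 + 1/3·h[0] + 1/4·h[1] + 1/12·h[2] + 1/12·h[4] + 1/6·h[5]
  h[2] = 1 + 1/12·h[0] + 1/6·h[1] + 1/12·h[2] + 1/6·h[4] + 1/6·h[5]
  h[4] = 1 + 1/3·h[0] + 1/6·h[1] + 1/6·h[2] + 1/6·h[4] + 1/12·h[5]
  h[5] = 1 + 1/6·h[0] + 1/6·h[1] + 1/6·h[2] + 1/6·h[4] + 1/4·h[5]
Solving the 5×5 linear system over states ≠ 3 gives exactly h = [123540/15467, 128328/15467, 97224/15467, 0, 125700/15467, 126132/15467] (h[3] = 0 is the target).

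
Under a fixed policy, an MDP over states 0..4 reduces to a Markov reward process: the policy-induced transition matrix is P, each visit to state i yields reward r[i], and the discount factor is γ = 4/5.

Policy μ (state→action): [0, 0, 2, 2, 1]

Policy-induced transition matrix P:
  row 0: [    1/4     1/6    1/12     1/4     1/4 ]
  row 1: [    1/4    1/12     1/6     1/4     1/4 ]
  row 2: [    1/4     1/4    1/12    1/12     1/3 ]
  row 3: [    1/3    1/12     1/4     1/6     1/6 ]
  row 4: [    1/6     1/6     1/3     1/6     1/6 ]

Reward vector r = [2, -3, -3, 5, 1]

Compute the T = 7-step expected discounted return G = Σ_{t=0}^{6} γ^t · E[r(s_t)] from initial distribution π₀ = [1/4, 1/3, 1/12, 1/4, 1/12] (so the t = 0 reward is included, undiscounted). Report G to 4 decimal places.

G = 2.6638

t=0: π = [0.2500, 0.3333, 0.0833, 0.2500, 0.0833], E[r] = 0.5833, γ^t·E[r] = 0.583333, running G = 0.583333
t=1: π = [0.2639, 0.1250, 0.1736, 0.2083, 0.2292], E[r] = 0.9028, γ^t·E[r] = 0.722222, running G = 1.305556
t=2: π = [0.2483, 0.1534, 0.1858, 0.1846, 0.2280], E[r] = 0.6302, γ^t·E[r] = 0.403333, running G = 1.708889
t=3: π = [0.2464, 0.1540, 0.1839, 0.1847, 0.2311], E[r] = 0.6335, γ^t·E[r] = 0.324370, running G = 2.033259
t=4: π = [0.2461, 0.1538, 0.1847, 0.1847, 0.2307], E[r] = 0.6310, γ^t·E[r] = 0.258464, running G = 2.291723
t=5: π = [0.2462, 0.1539, 0.1846, 0.1846, 0.2308], E[r] = 0.6307, γ^t·E[r] = 0.206683, running G = 2.498406
t=6: π = [0.2462, 0.1538, 0.1846, 0.1846, 0.2308], E[r] = 0.6308, γ^t·E[r] = 0.165355, running G = 2.663762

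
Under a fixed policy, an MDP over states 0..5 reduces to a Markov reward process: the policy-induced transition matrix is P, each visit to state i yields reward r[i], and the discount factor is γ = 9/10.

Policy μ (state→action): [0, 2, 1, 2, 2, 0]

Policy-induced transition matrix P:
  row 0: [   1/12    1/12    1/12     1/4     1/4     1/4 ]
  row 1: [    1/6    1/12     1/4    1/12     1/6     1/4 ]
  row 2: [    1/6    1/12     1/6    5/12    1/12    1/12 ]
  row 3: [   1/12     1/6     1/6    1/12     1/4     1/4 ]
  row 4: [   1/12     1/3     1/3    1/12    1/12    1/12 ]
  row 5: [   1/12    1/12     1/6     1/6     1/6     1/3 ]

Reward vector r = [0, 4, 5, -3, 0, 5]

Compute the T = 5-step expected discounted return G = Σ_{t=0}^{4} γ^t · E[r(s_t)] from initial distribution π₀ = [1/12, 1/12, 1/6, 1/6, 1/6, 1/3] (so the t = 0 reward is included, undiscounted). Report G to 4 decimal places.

G = 8.6635

t=0: π = [0.0833, 0.0833, 0.1667, 0.1667, 0.1667, 0.3333], E[r] = 2.3333, γ^t·E[r] = 2.333333, running G = 2.333333
t=1: π = [0.1042, 0.1389, 0.1944, 0.1806, 0.1597, 0.2222], E[r] = 2.0972, γ^t·E[r] = 1.887500, running G = 4.220833
t=2: π = [0.1111, 0.1383, 0.1962, 0.1840, 0.1609, 0.2095], E[r] = 2.0295, γ^t·E[r] = 1.643906, running G = 5.864740
t=3: π = [0.1112, 0.1389, 0.1957, 0.1847, 0.1615, 0.2079], E[r] = 2.0199, γ^t·E[r] = 1.472520, running G = 7.337259
t=4: π = [0.1112, 0.1391, 0.1959, 0.1844, 0.1616, 0.2078], E[r] = 2.0215, γ^t·E[r] = 1.326280, running G = 8.663539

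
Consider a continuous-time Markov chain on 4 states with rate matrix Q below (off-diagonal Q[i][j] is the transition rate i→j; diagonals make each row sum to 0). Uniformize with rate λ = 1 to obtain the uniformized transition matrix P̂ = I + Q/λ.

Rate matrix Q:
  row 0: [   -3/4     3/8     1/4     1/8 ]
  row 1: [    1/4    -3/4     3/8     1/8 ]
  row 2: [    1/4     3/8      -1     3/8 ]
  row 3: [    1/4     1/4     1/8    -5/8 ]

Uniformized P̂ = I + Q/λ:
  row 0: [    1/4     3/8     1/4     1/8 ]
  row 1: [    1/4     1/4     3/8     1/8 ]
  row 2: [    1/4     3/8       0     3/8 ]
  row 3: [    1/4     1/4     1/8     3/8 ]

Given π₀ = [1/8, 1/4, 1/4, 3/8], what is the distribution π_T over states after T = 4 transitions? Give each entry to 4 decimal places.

π = [0.2500, 0.3070, 0.2074, 0.2357]

t=0: π = [0.1250, 0.2500, 0.2500, 0.3750]
t=1: π = [0.2500, 0.2969, 0.1719, 0.2813]
t=2: π = [0.2500, 0.3027, 0.2090, 0.2383]
t=3: π = [0.2500, 0.3074, 0.2058, 0.2368]
t=4: π = [0.2500, 0.3070, 0.2074, 0.2357]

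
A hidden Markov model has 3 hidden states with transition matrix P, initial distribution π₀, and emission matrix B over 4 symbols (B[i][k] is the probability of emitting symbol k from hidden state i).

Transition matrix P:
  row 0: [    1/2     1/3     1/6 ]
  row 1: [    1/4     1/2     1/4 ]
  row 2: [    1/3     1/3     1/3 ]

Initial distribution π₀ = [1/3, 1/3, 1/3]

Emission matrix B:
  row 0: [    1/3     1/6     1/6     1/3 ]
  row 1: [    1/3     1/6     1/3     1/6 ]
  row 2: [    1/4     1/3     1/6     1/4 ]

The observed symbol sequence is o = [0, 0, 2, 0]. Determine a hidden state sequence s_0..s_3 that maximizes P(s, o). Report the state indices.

t=0: δ = [1.111e-01, 1.111e-01, 8.333e-02]  (obs o_0=0)
t=1: δ = [1.852e-02, 1.852e-02, 6.944e-03]  ψ = [0, 1, 1]  (obs o_1=0)
t=2: δ = [1.543e-03, 3.086e-03, 7.716e-04]  ψ = [0, 1, 1]  (obs o_2=2)
t=3: δ = [2.572e-04, 5.144e-04, 1.929e-04]  ψ = [0, 1, 1]  (obs o_3=0)
backtrack: best end state = 1; path = [1, 1, 1, 1]

path = [1, 1, 1, 1]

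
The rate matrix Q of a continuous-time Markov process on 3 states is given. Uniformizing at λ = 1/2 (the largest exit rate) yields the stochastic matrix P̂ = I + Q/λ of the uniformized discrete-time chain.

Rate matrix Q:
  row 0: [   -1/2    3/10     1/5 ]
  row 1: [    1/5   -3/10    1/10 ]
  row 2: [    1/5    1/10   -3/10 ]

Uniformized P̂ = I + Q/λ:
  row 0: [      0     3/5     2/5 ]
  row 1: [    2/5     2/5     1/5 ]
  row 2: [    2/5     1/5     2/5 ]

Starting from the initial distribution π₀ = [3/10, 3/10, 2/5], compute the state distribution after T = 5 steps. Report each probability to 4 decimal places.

π = [0.2856, 0.3929, 0.3215]

t=0: π = [0.3000, 0.3000, 0.4000]
t=1: π = [0.2800, 0.3800, 0.3400]
t=2: π = [0.2880, 0.3880, 0.3240]
t=3: π = [0.2848, 0.3928, 0.3224]
t=4: π = [0.2861, 0.3925, 0.3214]
t=5: π = [0.2856, 0.3929, 0.3215]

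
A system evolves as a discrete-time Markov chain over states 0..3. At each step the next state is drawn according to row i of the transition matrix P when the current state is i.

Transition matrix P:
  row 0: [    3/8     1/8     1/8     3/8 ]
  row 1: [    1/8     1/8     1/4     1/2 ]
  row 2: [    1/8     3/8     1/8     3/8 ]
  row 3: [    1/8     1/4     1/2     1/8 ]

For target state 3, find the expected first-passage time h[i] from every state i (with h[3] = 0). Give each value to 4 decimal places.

h = [2.5306, 2.2041, 2.4490, 0.0000]

First-step conditioning: h[3] = 0; for i ≠ 3, h[i] = 1 + Σ_k P[i][k]·h[k].
  h[0] = 1 + 3/8·h[0] + 1/8·h[1] + 1/8·h[2]
  h[1] = 1 + 1/8·h[0] + 1/8·h[1] + 1/4·h[2]
  h[2] = 1 + 1/8·h[0] + 3/8·h[1] + 1/8·h[2]
Solving the 3×3 linear system over states ≠ 3 gives exactly h = [124/49, 108/49, 120/49, 0] (h[3] = 0 is the target).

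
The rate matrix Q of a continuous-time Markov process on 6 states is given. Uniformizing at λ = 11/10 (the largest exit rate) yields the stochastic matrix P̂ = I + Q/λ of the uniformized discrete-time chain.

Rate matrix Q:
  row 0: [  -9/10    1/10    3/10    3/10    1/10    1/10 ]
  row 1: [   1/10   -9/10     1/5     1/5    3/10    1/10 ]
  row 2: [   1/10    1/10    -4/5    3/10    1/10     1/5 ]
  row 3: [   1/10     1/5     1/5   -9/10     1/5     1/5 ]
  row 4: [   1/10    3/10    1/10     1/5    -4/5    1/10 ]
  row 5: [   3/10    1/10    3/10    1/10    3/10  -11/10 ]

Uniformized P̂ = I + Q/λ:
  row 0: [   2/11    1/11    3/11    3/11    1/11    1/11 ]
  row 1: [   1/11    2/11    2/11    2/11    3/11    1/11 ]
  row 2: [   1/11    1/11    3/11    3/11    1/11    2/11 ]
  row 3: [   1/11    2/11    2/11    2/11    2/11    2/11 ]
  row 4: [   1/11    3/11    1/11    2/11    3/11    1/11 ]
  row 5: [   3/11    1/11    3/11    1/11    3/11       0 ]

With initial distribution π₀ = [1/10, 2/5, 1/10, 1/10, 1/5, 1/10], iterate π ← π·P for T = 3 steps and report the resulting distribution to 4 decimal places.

π = [0.1230, 0.1604, 0.2032, 0.2002, 0.1966, 0.1166]

t=0: π = [0.1000, 0.4000, 0.1000, 0.1000, 0.2000, 0.1000]
t=1: π = [0.1182, 0.1727, 0.1909, 0.1909, 0.2273, 0.1000]
t=2: π = [0.1198, 0.1653, 0.1983, 0.2008, 0.1992, 0.1165]
t=3: π = [0.1230, 0.1604, 0.2032, 0.2002, 0.1966, 0.1166]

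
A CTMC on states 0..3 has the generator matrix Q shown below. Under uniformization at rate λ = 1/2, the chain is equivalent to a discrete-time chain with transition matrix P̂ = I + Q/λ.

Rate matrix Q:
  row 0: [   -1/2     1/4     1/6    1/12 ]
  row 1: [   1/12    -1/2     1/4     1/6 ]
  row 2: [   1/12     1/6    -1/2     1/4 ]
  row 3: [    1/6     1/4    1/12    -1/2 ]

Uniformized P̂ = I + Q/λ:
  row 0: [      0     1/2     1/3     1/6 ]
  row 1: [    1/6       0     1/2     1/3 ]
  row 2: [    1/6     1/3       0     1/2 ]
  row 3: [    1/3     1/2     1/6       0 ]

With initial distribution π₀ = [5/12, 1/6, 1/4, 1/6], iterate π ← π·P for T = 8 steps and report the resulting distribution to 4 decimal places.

π = [0.1800, 0.3050, 0.2557, 0.2593]

t=0: π = [0.4167, 0.1667, 0.2500, 0.1667]
t=1: π = [0.1250, 0.3750, 0.2500, 0.2500]
t=2: π = [0.1875, 0.2708, 0.2708, 0.2708]
t=3: π = [0.1806, 0.3194, 0.2431, 0.2569]
t=4: π = [0.1794, 0.2998, 0.2627, 0.2581]
t=5: π = [0.1798, 0.3063, 0.2527, 0.2612]
t=6: π = [0.1802, 0.3047, 0.2566, 0.2584]
t=7: π = [0.1797, 0.3049, 0.2555, 0.2599]
t=8: π = [0.1800, 0.3050, 0.2557, 0.2593]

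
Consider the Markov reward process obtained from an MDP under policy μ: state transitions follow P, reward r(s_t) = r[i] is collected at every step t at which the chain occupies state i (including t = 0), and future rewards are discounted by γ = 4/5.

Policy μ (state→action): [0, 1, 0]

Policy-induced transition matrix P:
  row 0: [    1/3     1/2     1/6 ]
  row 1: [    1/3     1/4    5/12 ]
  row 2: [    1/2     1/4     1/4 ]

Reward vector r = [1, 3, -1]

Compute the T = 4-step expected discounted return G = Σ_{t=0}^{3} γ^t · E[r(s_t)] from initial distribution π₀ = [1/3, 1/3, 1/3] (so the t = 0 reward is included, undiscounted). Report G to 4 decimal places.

G = 3.2060

t=0: π = [0.3333, 0.3333, 0.3333], E[r] = 1.0000, γ^t·E[r] = 1.000000, running G = 1.000000
t=1: π = [0.3889, 0.3333, 0.2778], E[r] = 1.1111, γ^t·E[r] = 0.888889, running G = 1.888889
t=2: π = [0.3796, 0.3472, 0.2731], E[r] = 1.1481, γ^t·E[r] = 0.734815, running G = 2.623704
t=3: π = [0.3789, 0.3449, 0.2762], E[r] = 1.1373, γ^t·E[r] = 0.582321, running G = 3.206025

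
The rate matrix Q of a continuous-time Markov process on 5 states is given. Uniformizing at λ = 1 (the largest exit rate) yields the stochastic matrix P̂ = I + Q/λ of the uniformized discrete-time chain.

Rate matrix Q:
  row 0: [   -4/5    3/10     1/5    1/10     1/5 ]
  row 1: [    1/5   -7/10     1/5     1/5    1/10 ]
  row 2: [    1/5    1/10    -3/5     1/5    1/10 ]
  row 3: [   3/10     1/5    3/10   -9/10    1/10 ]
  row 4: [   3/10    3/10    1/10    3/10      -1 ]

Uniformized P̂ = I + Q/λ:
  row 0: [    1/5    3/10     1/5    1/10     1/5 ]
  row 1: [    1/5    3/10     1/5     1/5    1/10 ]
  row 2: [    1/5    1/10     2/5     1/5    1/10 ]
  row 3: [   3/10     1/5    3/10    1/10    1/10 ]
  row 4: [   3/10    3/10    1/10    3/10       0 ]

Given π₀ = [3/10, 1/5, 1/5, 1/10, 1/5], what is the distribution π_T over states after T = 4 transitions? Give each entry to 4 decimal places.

t=0: π = [0.3000, 0.2000, 0.2000, 0.1000, 0.2000]
t=1: π = [0.2300, 0.2500, 0.2300, 0.1800, 0.1100]
t=2: π = [0.2290, 0.2360, 0.2530, 0.1700, 0.1120]
t=3: π = [0.2282, 0.2324, 0.2564, 0.1713, 0.1117]
t=4: π = [0.2283, 0.2316, 0.2572, 0.1712, 0.1117]

π = [0.2283, 0.2316, 0.2572, 0.1712, 0.1117]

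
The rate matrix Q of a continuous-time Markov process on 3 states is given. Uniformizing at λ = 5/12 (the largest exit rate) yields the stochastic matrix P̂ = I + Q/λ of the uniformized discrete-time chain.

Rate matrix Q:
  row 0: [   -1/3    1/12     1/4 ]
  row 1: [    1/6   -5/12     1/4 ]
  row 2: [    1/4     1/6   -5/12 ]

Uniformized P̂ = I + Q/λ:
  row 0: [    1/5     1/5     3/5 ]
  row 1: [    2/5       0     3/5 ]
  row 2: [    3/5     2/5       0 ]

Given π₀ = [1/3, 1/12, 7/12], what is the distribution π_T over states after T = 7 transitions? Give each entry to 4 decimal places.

π = [0.3987, 0.2321, 0.3692]

t=0: π = [0.3333, 0.0833, 0.5833]
t=1: π = [0.4500, 0.3000, 0.2500]
t=2: π = [0.3600, 0.1900, 0.4500]
t=3: π = [0.4180, 0.2520, 0.3300]
t=4: π = [0.3824, 0.2156, 0.4020]
t=5: π = [0.4039, 0.2373, 0.3588]
t=6: π = [0.3910, 0.2243, 0.3847]
t=7: π = [0.3987, 0.2321, 0.3692]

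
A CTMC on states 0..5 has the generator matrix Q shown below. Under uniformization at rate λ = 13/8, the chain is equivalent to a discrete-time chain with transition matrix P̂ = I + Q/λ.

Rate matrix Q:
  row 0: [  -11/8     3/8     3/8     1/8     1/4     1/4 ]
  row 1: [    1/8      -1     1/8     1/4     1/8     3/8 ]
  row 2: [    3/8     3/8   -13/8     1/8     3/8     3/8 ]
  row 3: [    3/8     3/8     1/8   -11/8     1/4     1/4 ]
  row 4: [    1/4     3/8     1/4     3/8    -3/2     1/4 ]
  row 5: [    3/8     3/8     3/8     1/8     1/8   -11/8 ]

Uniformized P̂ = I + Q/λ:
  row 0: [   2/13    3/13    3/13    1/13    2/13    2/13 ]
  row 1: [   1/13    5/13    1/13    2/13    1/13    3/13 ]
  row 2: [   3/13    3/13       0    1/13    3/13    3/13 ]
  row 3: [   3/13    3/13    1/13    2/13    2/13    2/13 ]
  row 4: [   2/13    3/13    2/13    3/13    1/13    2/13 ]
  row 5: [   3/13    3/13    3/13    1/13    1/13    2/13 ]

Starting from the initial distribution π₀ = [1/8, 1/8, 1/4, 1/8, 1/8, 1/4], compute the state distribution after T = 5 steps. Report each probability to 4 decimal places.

π = [0.1668, 0.2727, 0.1302, 0.1260, 0.1195, 0.1848]

t=0: π = [0.1250, 0.1250, 0.2500, 0.1250, 0.1250, 0.2500]
t=1: π = [0.1923, 0.2500, 0.1250, 0.1154, 0.1346, 0.1827]
t=2: π = [0.1672, 0.2692, 0.1354, 0.1257, 0.1198, 0.1827]
t=3: π = [0.1673, 0.2722, 0.1296, 0.1257, 0.1203, 0.1850]
t=4: π = [0.1668, 0.2726, 0.1304, 0.1260, 0.1194, 0.1847]
t=5: π = [0.1668, 0.2727, 0.1302, 0.1260, 0.1195, 0.1848]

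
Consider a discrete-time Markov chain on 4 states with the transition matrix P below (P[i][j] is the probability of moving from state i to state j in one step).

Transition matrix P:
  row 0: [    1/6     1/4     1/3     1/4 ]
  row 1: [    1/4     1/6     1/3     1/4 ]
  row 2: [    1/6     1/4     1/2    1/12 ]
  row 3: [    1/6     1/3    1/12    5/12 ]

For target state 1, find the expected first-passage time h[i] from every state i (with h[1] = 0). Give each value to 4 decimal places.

h = [3.7105, 0.0000, 3.7895, 3.3158]

First-step conditioning: h[1] = 0; for i ≠ 1, h[i] = 1 + Σ_k P[i][k]·h[k].
  h[0] = 1 + 1/6·h[0] + 1/3·h[2] + 1/4·h[3]
  h[2] = 1 + 1/6·h[0] + 1/2·h[2] + 1/12·h[3]
  h[3] = 1 + 1/6·h[0] + 1/12·h[2] + 5/12·h[3]
Solving the 3×3 linear system over states ≠ 1 gives exactly h = [141/38, 0, 72/19, 63/19] (h[1] = 0 is the target).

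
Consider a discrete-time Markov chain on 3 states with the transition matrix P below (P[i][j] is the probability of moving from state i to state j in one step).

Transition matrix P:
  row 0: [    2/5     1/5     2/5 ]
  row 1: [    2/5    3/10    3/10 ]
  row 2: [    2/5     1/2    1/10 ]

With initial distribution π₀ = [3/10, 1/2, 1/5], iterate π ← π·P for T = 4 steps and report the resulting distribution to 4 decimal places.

t=0: π = [0.3000, 0.5000, 0.2000]
t=1: π = [0.4000, 0.3100, 0.2900]
t=2: π = [0.4000, 0.3180, 0.2820]
t=3: π = [0.4000, 0.3164, 0.2836]
t=4: π = [0.4000, 0.3167, 0.2833]

π = [0.4000, 0.3167, 0.2833]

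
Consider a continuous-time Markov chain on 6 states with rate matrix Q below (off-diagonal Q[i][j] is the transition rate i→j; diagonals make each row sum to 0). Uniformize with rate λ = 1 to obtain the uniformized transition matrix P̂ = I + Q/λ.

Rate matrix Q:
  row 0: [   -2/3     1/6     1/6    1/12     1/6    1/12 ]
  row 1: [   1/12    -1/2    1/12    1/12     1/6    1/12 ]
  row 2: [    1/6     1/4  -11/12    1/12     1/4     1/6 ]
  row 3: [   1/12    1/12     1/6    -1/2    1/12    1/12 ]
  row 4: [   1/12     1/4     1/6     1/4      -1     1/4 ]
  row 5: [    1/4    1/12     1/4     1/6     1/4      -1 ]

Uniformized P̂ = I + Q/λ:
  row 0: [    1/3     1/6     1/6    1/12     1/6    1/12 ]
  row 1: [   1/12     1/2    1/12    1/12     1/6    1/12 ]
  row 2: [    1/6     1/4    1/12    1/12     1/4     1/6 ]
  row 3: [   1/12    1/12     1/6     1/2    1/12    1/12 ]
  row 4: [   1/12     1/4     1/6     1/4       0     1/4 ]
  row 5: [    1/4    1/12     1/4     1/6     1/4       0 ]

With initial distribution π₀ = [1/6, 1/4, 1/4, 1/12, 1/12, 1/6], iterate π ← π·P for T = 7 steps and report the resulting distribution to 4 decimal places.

π = [0.1516, 0.2475, 0.1433, 0.2004, 0.1467, 0.1105]

t=0: π = [0.1667, 0.2500, 0.2500, 0.0833, 0.0833, 0.1667]
t=1: π = [0.1736, 0.2569, 0.1389, 0.1458, 0.1806, 0.1042]
t=2: π = [0.1557, 0.2581, 0.1424, 0.1829, 0.1447, 0.1163]
t=3: π = [0.1535, 0.2517, 0.1430, 0.1933, 0.1489, 0.1096]
t=4: π = [0.1519, 0.2496, 0.1429, 0.1978, 0.1468, 0.1109]
t=5: π = [0.1517, 0.2483, 0.1432, 0.1995, 0.1469, 0.1105]
t=6: π = [0.1516, 0.2478, 0.1432, 0.2001, 0.1467, 0.1105]
t=7: π = [0.1516, 0.2475, 0.1433, 0.2004, 0.1467, 0.1105]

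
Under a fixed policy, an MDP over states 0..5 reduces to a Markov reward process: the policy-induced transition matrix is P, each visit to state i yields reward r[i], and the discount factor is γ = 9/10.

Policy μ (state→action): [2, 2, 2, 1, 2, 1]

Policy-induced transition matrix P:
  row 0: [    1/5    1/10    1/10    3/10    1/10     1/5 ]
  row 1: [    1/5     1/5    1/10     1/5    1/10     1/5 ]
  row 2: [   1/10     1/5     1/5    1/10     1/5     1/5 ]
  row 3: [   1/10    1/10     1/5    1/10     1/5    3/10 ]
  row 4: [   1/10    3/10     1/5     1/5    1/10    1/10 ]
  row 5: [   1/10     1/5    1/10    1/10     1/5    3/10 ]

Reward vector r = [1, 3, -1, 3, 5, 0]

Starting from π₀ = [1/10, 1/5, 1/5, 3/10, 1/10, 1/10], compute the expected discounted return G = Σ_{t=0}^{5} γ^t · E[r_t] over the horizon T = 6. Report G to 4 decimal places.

G = 8.4457

t=0: π = [0.1000, 0.2000, 0.2000, 0.3000, 0.1000, 0.1000], E[r] = 1.9000, γ^t·E[r] = 1.900000, running G = 1.900000
t=1: π = [0.1300, 0.1700, 0.1600, 0.1500, 0.1600, 0.2300], E[r] = 1.7300, γ^t·E[r] = 1.557000, running G = 3.457000
t=2: π = [0.1300, 0.1880, 0.1470, 0.1590, 0.1540, 0.2220], E[r] = 1.7940, γ^t·E[r] = 1.453140, running G = 4.910140
t=3: π = [0.1318, 0.1865, 0.1460, 0.1602, 0.1528, 0.2227], E[r] = 1.7899, γ^t·E[r] = 1.304837, running G = 6.214977
t=4: π = [0.1318, 0.1861, 0.1459, 0.1603, 0.1529, 0.2230], E[r] = 1.7895, γ^t·E[r] = 1.174084, running G = 7.389061
t=5: π = [0.1318, 0.1861, 0.1459, 0.1603, 0.1529, 0.2230], E[r] = 1.7895, γ^t·E[r] = 1.056684, running G = 8.445745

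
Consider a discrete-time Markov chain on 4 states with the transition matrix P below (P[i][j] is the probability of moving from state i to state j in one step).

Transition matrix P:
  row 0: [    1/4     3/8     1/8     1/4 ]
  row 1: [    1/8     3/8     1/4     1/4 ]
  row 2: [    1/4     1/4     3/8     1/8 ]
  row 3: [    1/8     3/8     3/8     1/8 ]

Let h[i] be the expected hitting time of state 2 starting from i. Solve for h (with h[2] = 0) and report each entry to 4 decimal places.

First-step conditioning: h[2] = 0; for i ≠ 2, h[i] = 1 + Σ_k P[i][k]·h[k].
  h[0] = 1 + 1/4·h[0] + 3/8·h[1] + 1/4·h[3]
  h[1] = 1 + 1/8·h[0] + 3/8·h[1] + 1/4·h[3]
  h[3] = 1 + 1/8·h[0] + 3/8·h[1] + 1/8·h[3]
Solving the 3×3 linear system over states ≠ 2 gives exactly h = [576/131, 504/131, 0, 448/131] (h[2] = 0 is the target).

h = [4.3969, 3.8473, 0.0000, 3.4198]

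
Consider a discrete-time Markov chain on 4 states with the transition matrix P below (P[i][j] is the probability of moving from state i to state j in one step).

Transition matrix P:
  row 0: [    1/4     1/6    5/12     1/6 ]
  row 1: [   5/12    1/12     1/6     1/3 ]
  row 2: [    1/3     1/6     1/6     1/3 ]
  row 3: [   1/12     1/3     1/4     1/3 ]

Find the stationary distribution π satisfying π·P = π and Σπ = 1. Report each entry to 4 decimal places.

Balance equations π_j = Σ_i π_i·P[i][j]:
  π_0 = 1/4·π_0 + 5/12·π_1 + 1/3·π_2 + 1/12·π_3
  π_1 = 1/6·π_0 + 1/12·π_1 + 1/6·π_2 + 1/3·π_3
  π_2 = 5/12·π_0 + 1/6·π_1 + 1/6·π_2 + 1/4·π_3
  normalize: π_0 + π_1 + π_2 + π_3 = 1
Solving the linear system gives exactly π = [250/977, 194/977, 249/977, 284/977].

π = [0.2559, 0.1986, 0.2549, 0.2907]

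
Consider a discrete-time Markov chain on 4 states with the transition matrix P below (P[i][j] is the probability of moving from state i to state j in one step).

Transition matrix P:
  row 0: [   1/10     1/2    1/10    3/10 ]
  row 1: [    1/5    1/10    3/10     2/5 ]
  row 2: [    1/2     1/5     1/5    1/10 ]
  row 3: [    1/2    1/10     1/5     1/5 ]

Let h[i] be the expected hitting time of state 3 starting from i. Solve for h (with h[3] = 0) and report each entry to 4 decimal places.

First-step conditioning: h[3] = 0; for i ≠ 3, h[i] = 1 + Σ_k P[i][k]·h[k].
  h[0] = 1 + 1/10·h[0] + 1/2·h[1] + 1/10·h[2]
  h[1] = 1 + 1/5·h[0] + 1/10·h[1] + 3/10·h[2]
  h[2] = 1 + 1/2·h[0] + 1/5·h[1] + 1/5·h[2]
Solving the 3×3 linear system over states ≠ 3 gives exactly h = [44/13, 127/39, 163/39, 0] (h[3] = 0 is the target).

h = [3.3846, 3.2564, 4.1795, 0.0000]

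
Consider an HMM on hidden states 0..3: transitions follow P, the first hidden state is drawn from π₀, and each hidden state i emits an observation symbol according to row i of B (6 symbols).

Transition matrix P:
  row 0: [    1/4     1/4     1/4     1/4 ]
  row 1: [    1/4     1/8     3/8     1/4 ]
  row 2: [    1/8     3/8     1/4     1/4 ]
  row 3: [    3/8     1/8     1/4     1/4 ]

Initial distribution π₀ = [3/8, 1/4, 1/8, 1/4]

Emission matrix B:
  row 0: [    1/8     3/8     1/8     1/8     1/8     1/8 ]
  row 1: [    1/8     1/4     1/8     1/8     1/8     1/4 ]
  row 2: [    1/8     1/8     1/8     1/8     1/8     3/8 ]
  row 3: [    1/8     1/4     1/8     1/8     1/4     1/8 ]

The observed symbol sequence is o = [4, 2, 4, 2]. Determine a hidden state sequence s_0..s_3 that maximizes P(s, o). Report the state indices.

path = [3, 0, 3, 0]

t=0: δ = [4.688e-02, 3.125e-02, 1.562e-02, 6.250e-02]  (obs o_0=4)
t=1: δ = [2.930e-03, 1.465e-03, 1.953e-03, 1.953e-03]  ψ = [3, 0, 3, 3]  (obs o_1=2)
t=2: δ = [9.155e-05, 9.155e-05, 9.155e-05, 1.831e-04]  ψ = [0, 0, 0, 0]  (obs o_2=4)
t=3: δ = [8.583e-06, 4.292e-06, 5.722e-06, 5.722e-06]  ψ = [3, 2, 3, 3]  (obs o_3=2)
backtrack: best end state = 0; path = [3, 0, 3, 0]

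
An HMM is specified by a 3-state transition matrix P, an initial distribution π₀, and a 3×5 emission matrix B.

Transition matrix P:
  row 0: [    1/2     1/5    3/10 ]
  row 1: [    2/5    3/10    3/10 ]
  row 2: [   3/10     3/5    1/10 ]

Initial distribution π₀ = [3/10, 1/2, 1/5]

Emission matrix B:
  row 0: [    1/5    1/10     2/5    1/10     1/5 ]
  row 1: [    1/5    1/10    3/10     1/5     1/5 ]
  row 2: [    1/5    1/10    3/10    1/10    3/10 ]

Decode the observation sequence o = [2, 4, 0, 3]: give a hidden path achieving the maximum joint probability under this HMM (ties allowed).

t=0: δ = [1.200e-01, 1.500e-01, 6.000e-02]  (obs o_0=2)
t=1: δ = [1.200e-02, 9.000e-03, 1.350e-02]  ψ = [0, 1, 1]  (obs o_1=4)
t=2: δ = [1.200e-03, 1.620e-03, 7.200e-04]  ψ = [0, 2, 0]  (obs o_2=0)
t=3: δ = [6.480e-05, 9.720e-05, 4.860e-05]  ψ = [1, 1, 1]  (obs o_3=3)
backtrack: best end state = 1; path = [1, 2, 1, 1]

path = [1, 2, 1, 1]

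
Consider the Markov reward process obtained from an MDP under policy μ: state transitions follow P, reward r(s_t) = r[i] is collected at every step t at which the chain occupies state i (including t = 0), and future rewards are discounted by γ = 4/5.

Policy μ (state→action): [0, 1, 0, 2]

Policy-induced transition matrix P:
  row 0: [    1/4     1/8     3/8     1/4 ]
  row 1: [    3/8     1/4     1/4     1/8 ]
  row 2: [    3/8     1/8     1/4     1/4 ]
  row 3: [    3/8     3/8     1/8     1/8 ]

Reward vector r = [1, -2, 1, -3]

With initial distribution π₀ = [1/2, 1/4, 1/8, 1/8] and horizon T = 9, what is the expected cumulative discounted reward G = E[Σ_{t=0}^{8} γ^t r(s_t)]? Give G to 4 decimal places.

G = -1.5632

t=0: π = [0.5000, 0.2500, 0.1250, 0.1250], E[r] = -0.2500, γ^t·E[r] = -0.250000, running G = -0.250000
t=1: π = [0.3125, 0.1875, 0.2969, 0.2031], E[r] = -0.3750, γ^t·E[r] = -0.300000, running G = -0.550000
t=2: π = [0.3359, 0.1992, 0.2637, 0.2012], E[r] = -0.4023, γ^t·E[r] = -0.257500, running G = -0.807500
t=3: π = [0.3330, 0.2002, 0.2668, 0.2000], E[r] = -0.4004, γ^t·E[r] = -0.205000, running G = -1.012500
t=4: π = [0.3334, 0.2000, 0.2666, 0.2000], E[r] = -0.4000, γ^t·E[r] = -0.163825, running G = -1.176325
t=5: π = [0.3333, 0.2000, 0.2667, 0.2000], E[r] = -0.4000, γ^t·E[r] = -0.131070, running G = -1.307395
t=6: π = [0.3333, 0.2000, 0.2667, 0.2000], E[r] = -0.4000, γ^t·E[r] = -0.104858, running G = -1.412253
t=7: π = [0.3333, 0.2000, 0.2667, 0.2000], E[r] = -0.4000, γ^t·E[r] = -0.083886, running G = -1.496139
t=8: π = [0.3333, 0.2000, 0.2667, 0.2000], E[r] = -0.4000, γ^t·E[r] = -0.067109, running G = -1.563248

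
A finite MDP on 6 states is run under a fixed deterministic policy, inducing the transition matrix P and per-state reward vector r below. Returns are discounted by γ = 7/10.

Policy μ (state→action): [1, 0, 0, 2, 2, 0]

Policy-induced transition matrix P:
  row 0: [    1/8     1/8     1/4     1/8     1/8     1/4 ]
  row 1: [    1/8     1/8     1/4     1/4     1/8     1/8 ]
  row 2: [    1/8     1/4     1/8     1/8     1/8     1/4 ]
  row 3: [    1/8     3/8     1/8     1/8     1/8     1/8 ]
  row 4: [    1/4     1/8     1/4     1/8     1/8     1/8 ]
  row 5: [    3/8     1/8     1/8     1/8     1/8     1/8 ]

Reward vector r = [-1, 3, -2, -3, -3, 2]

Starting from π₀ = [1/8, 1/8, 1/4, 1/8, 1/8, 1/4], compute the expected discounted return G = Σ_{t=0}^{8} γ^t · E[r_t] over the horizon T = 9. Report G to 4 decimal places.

t=0: π = [0.1250, 0.1250, 0.2500, 0.1250, 0.1250, 0.2500], E[r] = -0.5000, γ^t·E[r] = -0.500000, running G = -0.500000
t=1: π = [0.2031, 0.1875, 0.1719, 0.1406, 0.1250, 0.1719], E[r] = -0.4375, γ^t·E[r] = -0.306250, running G = -0.806250
t=2: π = [0.1836, 0.1816, 0.1895, 0.1484, 0.1250, 0.1719], E[r] = -0.4941, γ^t·E[r] = -0.242129, running G = -1.048379
t=3: π = [0.1836, 0.1858, 0.1863, 0.1477, 0.1250, 0.1716], E[r] = -0.4736, γ^t·E[r] = -0.162456, running G = -1.210835
t=4: π = [0.1835, 0.1852, 0.1868, 0.1482, 0.1250, 0.1712], E[r] = -0.4787, γ^t·E[r] = -0.114936, running G = -1.325771
t=5: π = [0.1834, 0.1854, 0.1867, 0.1482, 0.1250, 0.1713], E[r] = -0.4775, γ^t·E[r] = -0.080257, running G = -1.406028
t=6: π = [0.1834, 0.1854, 0.1867, 0.1482, 0.1250, 0.1713], E[r] = -0.4778, γ^t·E[r] = -0.056208, running G = -1.462236
t=7: π = [0.1834, 0.1854, 0.1867, 0.1482, 0.1250, 0.1713], E[r] = -0.4777, γ^t·E[r] = -0.039342, running G = -1.501578
t=8: π = [0.1834, 0.1854, 0.1867, 0.1482, 0.1250, 0.1713], E[r] = -0.4777, γ^t·E[r] = -0.027540, running G = -1.529118

G = -1.5291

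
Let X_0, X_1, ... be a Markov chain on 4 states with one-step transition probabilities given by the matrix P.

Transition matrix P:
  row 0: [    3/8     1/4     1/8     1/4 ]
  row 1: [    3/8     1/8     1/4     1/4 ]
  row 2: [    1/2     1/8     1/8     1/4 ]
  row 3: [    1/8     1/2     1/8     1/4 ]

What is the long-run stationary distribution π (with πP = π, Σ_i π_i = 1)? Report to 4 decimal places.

Balance equations π_j = Σ_i π_i·P[i][j]:
  π_0 = 3/8·π_0 + 3/8·π_1 + 1/2·π_2 + 1/8·π_3
  π_1 = 1/4·π_0 + 1/8·π_1 + 1/8·π_2 + 1/2·π_3
  π_2 = 1/8·π_0 + 1/4·π_1 + 1/8·π_2 + 1/8·π_3
  normalize: π_0 + π_1 + π_2 + π_3 = 1
Solving the linear system gives exactly π = [97/292, 19/73, 23/146, 1/4].

π = [0.3322, 0.2603, 0.1575, 0.2500]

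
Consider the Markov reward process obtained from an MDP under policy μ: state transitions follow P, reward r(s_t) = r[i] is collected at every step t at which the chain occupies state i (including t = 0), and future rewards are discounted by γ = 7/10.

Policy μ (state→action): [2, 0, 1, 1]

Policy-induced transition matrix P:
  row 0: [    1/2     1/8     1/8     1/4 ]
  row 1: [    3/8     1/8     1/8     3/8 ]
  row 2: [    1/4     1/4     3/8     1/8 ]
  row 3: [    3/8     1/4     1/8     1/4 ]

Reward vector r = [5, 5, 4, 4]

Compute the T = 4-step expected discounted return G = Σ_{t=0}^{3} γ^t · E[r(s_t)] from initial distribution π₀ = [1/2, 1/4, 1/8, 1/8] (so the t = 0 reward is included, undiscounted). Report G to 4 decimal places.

t=0: π = [0.5000, 0.2500, 0.1250, 0.1250], E[r] = 4.7500, γ^t·E[r] = 4.750000, running G = 4.750000
t=1: π = [0.4219, 0.1563, 0.1563, 0.2656], E[r] = 4.5781, γ^t·E[r] = 3.204688, running G = 7.954688
t=2: π = [0.4082, 0.1777, 0.1641, 0.2500], E[r] = 4.5859, γ^t·E[r] = 2.247109, running G = 10.201797
t=3: π = [0.4055, 0.1768, 0.1660, 0.2517], E[r] = 4.5823, γ^t·E[r] = 1.571720, running G = 11.773517

G = 11.7735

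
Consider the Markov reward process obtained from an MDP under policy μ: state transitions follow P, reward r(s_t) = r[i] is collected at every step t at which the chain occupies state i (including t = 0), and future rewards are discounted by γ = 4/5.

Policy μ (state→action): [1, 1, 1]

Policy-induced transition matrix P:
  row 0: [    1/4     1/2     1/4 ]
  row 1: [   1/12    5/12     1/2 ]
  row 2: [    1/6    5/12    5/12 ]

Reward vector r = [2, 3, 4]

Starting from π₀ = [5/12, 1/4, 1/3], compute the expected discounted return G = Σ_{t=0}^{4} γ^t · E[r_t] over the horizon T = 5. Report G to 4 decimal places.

G = 10.5942

t=0: π = [0.4167, 0.2500, 0.3333], E[r] = 2.9167, γ^t·E[r] = 2.916667, running G = 2.916667
t=1: π = [0.1806, 0.4514, 0.3681], E[r] = 3.1875, γ^t·E[r] = 2.550000, running G = 5.466667
t=2: π = [0.1441, 0.4317, 0.4242], E[r] = 3.2801, γ^t·E[r] = 2.099259, running G = 7.565926
t=3: π = [0.1427, 0.4287, 0.4286], E[r] = 3.2859, γ^t·E[r] = 1.682395, running G = 9.248321
t=4: π = [0.1428, 0.4286, 0.4286], E[r] = 3.2858, γ^t·E[r] = 1.345852, running G = 10.594173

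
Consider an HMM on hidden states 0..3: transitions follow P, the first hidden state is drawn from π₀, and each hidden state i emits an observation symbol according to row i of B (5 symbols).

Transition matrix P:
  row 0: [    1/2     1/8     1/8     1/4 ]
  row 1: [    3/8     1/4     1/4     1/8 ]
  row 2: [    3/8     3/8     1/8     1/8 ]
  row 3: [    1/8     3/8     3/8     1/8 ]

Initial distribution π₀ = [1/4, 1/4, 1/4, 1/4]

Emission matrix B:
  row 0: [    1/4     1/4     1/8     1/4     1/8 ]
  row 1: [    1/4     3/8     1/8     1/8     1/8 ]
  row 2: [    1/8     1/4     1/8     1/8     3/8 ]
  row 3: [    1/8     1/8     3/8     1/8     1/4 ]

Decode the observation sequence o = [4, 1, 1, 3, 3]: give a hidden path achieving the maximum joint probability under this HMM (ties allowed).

path = [2, 1, 0, 0, 0]

t=0: δ = [3.125e-02, 3.125e-02, 9.375e-02, 6.250e-02]  (obs o_0=4)
t=1: δ = [8.789e-03, 1.318e-02, 5.859e-03, 1.465e-03]  ψ = [2, 2, 3, 2]  (obs o_1=1)
t=2: δ = [1.236e-03, 1.236e-03, 8.240e-04, 2.747e-04]  ψ = [1, 1, 1, 0]  (obs o_2=1)
t=3: δ = [1.545e-04, 3.862e-05, 3.862e-05, 3.862e-05]  ψ = [0, 1, 1, 0]  (obs o_3=3)
t=4: δ = [1.931e-05, 2.414e-06, 2.414e-06, 4.828e-06]  ψ = [0, 0, 0, 0]  (obs o_4=3)
backtrack: best end state = 0; path = [2, 1, 0, 0, 0]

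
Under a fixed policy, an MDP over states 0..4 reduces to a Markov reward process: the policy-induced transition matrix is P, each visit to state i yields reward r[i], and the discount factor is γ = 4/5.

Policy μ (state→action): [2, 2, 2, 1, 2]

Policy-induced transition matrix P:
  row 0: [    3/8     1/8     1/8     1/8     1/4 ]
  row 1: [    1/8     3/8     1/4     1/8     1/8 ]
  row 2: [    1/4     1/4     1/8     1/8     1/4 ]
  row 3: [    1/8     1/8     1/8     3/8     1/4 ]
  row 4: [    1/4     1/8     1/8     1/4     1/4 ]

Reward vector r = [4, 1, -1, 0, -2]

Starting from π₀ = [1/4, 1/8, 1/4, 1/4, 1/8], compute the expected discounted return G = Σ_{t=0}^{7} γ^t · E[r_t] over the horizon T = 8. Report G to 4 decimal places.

t=0: π = [0.2500, 0.1250, 0.2500, 0.2500, 0.1250], E[r] = 0.6250, γ^t·E[r] = 0.625000, running G = 0.625000
t=1: π = [0.2344, 0.1875, 0.1406, 0.2031, 0.2344], E[r] = 0.5156, γ^t·E[r] = 0.412500, running G = 1.037500
t=2: π = [0.2305, 0.1895, 0.1484, 0.2051, 0.2266], E[r] = 0.5098, γ^t·E[r] = 0.326250, running G = 1.363750
t=3: π = [0.2295, 0.1909, 0.1487, 0.2046, 0.2263], E[r] = 0.5076, γ^t·E[r] = 0.259875, running G = 1.623625
t=4: π = [0.2292, 0.1913, 0.1489, 0.2044, 0.2261], E[r] = 0.5072, γ^t·E[r] = 0.207738, running G = 1.831363
t=5: π = [0.2292, 0.1914, 0.1489, 0.2044, 0.2261], E[r] = 0.5071, γ^t·E[r] = 0.166166, running G = 1.997529
t=6: π = [0.2292, 0.1915, 0.1489, 0.2044, 0.2261], E[r] = 0.5071, γ^t·E[r] = 0.132931, running G = 2.130459
t=7: π = [0.2292, 0.1915, 0.1489, 0.2043, 0.2261], E[r] = 0.5071, γ^t·E[r] = 0.106345, running G = 2.236804

G = 2.2368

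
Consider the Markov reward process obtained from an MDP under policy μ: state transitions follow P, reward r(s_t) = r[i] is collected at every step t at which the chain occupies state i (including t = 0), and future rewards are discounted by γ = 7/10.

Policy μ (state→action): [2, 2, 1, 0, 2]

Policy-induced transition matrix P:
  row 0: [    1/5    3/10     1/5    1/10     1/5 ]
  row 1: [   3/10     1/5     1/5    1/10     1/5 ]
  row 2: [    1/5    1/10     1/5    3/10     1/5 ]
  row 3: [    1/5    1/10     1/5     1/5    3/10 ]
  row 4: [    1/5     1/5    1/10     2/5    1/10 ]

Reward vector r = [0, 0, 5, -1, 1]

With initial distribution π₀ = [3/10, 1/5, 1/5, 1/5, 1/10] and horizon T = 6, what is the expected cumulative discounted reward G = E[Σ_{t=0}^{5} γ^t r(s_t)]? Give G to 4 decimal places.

t=0: π = [0.3000, 0.2000, 0.2000, 0.2000, 0.1000], E[r] = 0.9000, γ^t·E[r] = 0.900000, running G = 0.900000
t=1: π = [0.2200, 0.1900, 0.1900, 0.1900, 0.2100], E[r] = 0.9700, γ^t·E[r] = 0.679000, running G = 1.579000
t=2: π = [0.2190, 0.1840, 0.1790, 0.2200, 0.1980], E[r] = 0.8730, γ^t·E[r] = 0.427770, running G = 2.006770
t=3: π = [0.2184, 0.1820, 0.1802, 0.2172, 0.2022], E[r] = 0.8860, γ^t·E[r] = 0.303898, running G = 2.310668
t=4: π = [0.2182, 0.1821, 0.1798, 0.2184, 0.2015], E[r] = 0.8820, γ^t·E[r] = 0.211763, running G = 2.522431
t=5: π = [0.2182, 0.1820, 0.1799, 0.2182, 0.2017], E[r] = 0.8827, γ^t·E[r] = 0.148354, running G = 2.670786

G = 2.6708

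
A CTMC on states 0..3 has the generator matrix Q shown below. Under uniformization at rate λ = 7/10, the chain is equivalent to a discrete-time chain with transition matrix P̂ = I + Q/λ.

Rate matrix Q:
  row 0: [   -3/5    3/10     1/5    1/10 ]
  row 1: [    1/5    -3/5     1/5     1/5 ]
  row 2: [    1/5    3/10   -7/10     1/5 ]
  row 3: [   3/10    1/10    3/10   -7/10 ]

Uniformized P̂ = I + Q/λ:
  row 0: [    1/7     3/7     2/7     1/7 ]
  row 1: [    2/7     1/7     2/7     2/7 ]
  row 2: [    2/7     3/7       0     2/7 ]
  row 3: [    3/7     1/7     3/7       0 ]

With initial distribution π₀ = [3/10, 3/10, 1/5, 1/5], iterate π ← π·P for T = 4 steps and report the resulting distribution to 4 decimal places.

π = [0.2738, 0.2913, 0.2430, 0.1919]

t=0: π = [0.3000, 0.3000, 0.2000, 0.2000]
t=1: π = [0.2714, 0.2857, 0.2571, 0.1857]
t=2: π = [0.2735, 0.2939, 0.2388, 0.1939]
t=3: π = [0.2743, 0.2892, 0.2452, 0.1913]
t=4: π = [0.2738, 0.2913, 0.2430, 0.1919]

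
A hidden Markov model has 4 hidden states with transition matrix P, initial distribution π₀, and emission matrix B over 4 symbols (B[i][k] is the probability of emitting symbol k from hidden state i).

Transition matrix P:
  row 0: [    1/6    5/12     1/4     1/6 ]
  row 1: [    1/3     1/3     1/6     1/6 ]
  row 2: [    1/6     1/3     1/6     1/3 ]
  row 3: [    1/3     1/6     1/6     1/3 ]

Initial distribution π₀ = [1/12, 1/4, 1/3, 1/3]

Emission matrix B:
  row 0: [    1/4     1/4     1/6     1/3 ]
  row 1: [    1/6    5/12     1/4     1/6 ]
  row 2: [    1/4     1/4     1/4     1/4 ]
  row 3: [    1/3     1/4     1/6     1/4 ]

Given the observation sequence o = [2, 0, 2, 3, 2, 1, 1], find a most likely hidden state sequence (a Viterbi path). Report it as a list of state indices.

path = [1, 0, 1, 0, 1, 1, 1]

t=0: δ = [1.389e-02, 6.250e-02, 8.333e-02, 5.556e-02]  (obs o_0=2)
t=1: δ = [5.208e-03, 4.630e-03, 3.472e-03, 9.259e-03]  ψ = [1, 2, 2, 2]  (obs o_1=0)
t=2: δ = [5.144e-04, 5.425e-04, 3.858e-04, 5.144e-04]  ψ = [3, 0, 3, 3]  (obs o_2=2)
t=3: δ = [6.028e-05, 3.572e-05, 3.215e-05, 4.287e-05]  ψ = [1, 0, 0, 3]  (obs o_3=3)
t=4: δ = [2.381e-06, 6.279e-06, 3.768e-06, 2.381e-06]  ψ = [3, 0, 0, 3]  (obs o_4=2)
t=5: δ = [5.233e-07, 8.721e-07, 2.616e-07, 3.140e-07]  ψ = [1, 1, 1, 2]  (obs o_5=1)
t=6: δ = [7.268e-08, 1.211e-07, 3.634e-08, 3.634e-08]  ψ = [1, 1, 1, 1]  (obs o_6=1)
backtrack: best end state = 1; path = [1, 0, 1, 0, 1, 1, 1]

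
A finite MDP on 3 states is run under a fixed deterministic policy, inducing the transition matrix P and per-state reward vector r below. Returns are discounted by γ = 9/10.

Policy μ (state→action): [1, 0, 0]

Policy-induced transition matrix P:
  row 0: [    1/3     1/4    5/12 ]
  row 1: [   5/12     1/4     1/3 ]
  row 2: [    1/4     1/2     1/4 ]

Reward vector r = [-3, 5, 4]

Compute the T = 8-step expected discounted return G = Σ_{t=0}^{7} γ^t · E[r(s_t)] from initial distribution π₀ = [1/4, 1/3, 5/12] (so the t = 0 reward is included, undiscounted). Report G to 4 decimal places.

G = 12.0191

t=0: π = [0.2500, 0.3333, 0.4167], E[r] = 2.5833, γ^t·E[r] = 2.583333, running G = 2.583333
t=1: π = [0.3264, 0.3542, 0.3194], E[r] = 2.0694, γ^t·E[r] = 1.862500, running G = 4.445833
t=2: π = [0.3362, 0.3299, 0.3339], E[r] = 1.9763, γ^t·E[r] = 1.600781, running G = 6.046615
t=3: π = [0.3330, 0.3335, 0.3335], E[r] = 2.0025, γ^t·E[r] = 1.459828, running G = 7.506443
t=4: π = [0.3333, 0.3334, 0.3333], E[r] = 2.0001, γ^t·E[r] = 1.312250, running G = 8.818693
t=5: π = [0.3333, 0.3333, 0.3333], E[r] = 1.9999, γ^t·E[r] = 1.180942, running G = 9.999634
t=6: π = [0.3333, 0.3333, 0.3333], E[r] = 2.0000, γ^t·E[r] = 1.062887, running G = 11.062521
t=7: π = [0.3333, 0.3333, 0.3333], E[r] = 2.0000, γ^t·E[r] = 0.956594, running G = 12.019115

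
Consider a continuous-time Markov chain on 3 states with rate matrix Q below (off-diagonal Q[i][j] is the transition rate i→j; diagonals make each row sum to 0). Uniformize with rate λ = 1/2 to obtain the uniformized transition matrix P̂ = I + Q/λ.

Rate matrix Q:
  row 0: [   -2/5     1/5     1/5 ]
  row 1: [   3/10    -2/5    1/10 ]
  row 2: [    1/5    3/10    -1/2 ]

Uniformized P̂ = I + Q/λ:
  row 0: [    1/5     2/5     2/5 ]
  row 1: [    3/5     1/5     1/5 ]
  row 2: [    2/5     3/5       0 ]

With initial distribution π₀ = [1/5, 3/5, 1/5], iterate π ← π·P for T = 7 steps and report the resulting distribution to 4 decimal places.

t=0: π = [0.2000, 0.6000, 0.2000]
t=1: π = [0.4800, 0.3200, 0.2000]
t=2: π = [0.3680, 0.3760, 0.2560]
t=3: π = [0.4016, 0.3760, 0.2224]
t=4: π = [0.3949, 0.3693, 0.2358]
t=5: π = [0.3949, 0.3733, 0.2318]
t=6: π = [0.3957, 0.3717, 0.2326]
t=7: π = [0.3952, 0.3722, 0.2326]

π = [0.3952, 0.3722, 0.2326]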